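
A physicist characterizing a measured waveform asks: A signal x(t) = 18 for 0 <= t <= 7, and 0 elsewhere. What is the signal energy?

Energy = integral of |x(t)|^2 dt over the signal duration
= 18^2 * 7 = 324 * 7 = 2268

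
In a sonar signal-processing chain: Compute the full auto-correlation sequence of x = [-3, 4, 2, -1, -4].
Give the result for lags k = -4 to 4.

r_xx[k] = sum_m x[m]*x[m+k], indexed from 0, for k = -4 to 4:
  r_xx[-4] = x[4]*x[0] = 12
  r_xx[-3] = x[3]*x[0] + x[4]*x[1] = -13
  r_xx[-2] = x[2]*x[0] + x[3]*x[1] + x[4]*x[2] = -18
  r_xx[-1] = x[1]*x[0] + x[2]*x[1] + x[3]*x[2] + x[4]*x[3] = -2
  r_xx[0] = x[0]*x[0] + x[1]*x[1] + x[2]*x[2] + x[3]*x[3] + x[4]*x[4] = 46
  r_xx[1] = x[0]*x[1] + x[1]*x[2] + x[2]*x[3] + x[3]*x[4] = -2
  r_xx[2] = x[0]*x[2] + x[1]*x[3] + x[2]*x[4] = -18
  r_xx[3] = x[0]*x[3] + x[1]*x[4] = -13
  r_xx[4] = x[0]*x[4] = 12
r_xx = [12, -13, -18, -2, 46, -2, -18, -13, 12]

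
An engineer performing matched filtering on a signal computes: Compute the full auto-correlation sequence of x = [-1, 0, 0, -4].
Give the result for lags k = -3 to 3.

r_xx[k] = sum_m x[m]*x[m+k], indexed from 0, for k = -3 to 3:
  r_xx[-3] = x[3]*x[0] = 4
  r_xx[-2] = x[2]*x[0] + x[3]*x[1] = 0
  r_xx[-1] = x[1]*x[0] + x[2]*x[1] + x[3]*x[2] = 0
  r_xx[0] = x[0]*x[0] + x[1]*x[1] + x[2]*x[2] + x[3]*x[3] = 17
  r_xx[1] = x[0]*x[1] + x[1]*x[2] + x[2]*x[3] = 0
  r_xx[2] = x[0]*x[2] + x[1]*x[3] = 0
  r_xx[3] = x[0]*x[3] = 4
r_xx = [4, 0, 0, 17, 0, 0, 4]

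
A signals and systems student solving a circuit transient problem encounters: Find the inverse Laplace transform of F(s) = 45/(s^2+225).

Standard pair: w/(s^2+w^2) <-> sin(wt)*u(t)
Recognize w^2 = 225, so w = 15; numerator 45 = 3*15.
f(t) = 3*sin(15t)*u(t)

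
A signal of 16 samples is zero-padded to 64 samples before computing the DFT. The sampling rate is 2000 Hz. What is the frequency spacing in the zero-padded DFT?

Original DFT: N = 16, resolution = f_s/N = 2000/16 = 125 Hz
Zero-padded DFT: N = 64, resolution = f_s/N = 2000/64 = 125/4 Hz
Zero-padding interpolates the spectrum (finer frequency grid)
but does NOT improve the true spectral resolution (ability to resolve close frequencies).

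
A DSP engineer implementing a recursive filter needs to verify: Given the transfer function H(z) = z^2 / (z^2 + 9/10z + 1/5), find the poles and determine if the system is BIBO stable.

Poles are roots of the denominator: z^2 + 9/10z + 1/5 = 0.
Quadratic formula: z = [-(9/10) +/- sqrt((9/10)^2 - 4*(1/5))] / 2
Discriminant = 81/100 - 4/5 = 1/100; sqrt = 1/10.
z = (-9/10 +/- 1/10) / 2 => z = -2/5 or z = -1/2.
|p1| = 2/5, |p2| = 1/2.
For BIBO stability, all poles must lie inside the unit circle (|p| < 1).
System is STABLE since both |p| < 1.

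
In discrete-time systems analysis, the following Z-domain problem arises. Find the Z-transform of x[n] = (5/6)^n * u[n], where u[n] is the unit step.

The Z-transform of a^n * u[n] is z/(z-a) for |z| > |a|.
Here a = 5/6, so X(z) = z/(z - (5/6)) = 6z/(6z - 5)
ROC: |z| > 5/6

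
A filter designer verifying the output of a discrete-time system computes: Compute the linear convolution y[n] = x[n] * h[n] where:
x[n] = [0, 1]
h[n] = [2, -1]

y[n] = sum_k x[k]*h[n-k]. Output length = len(x) + len(h) - 1 = 2 + 2 - 1 = 3.
y[0] = 0*2 = 0
y[1] = 1*2 + 0*-1 = 2
y[2] = 1*-1 = -1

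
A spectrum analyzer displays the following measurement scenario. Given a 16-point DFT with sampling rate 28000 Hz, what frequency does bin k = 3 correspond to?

The frequency of DFT bin k is: f_k = k * f_s / N
f_3 = 3 * 28000 / 16 = 5250 Hz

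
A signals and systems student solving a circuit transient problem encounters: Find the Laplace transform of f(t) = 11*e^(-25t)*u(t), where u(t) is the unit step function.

Standard Laplace transform pair:
e^(-at)*u(t) <-> 1/(s+a)
With a = 25: L{11*e^(-25t)*u(t)} = 11/(s+25), ROC: Re(s) > -25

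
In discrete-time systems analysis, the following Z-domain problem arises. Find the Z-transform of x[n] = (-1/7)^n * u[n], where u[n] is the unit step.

The Z-transform of a^n * u[n] is z/(z-a) for |z| > |a|.
Here a = -1/7, so X(z) = z/(z - (-1/7)) = 7z/(7z + 1)
ROC: |z| > 1/7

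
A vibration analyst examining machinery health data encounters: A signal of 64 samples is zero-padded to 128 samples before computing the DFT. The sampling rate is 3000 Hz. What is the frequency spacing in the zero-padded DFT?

Original DFT: N = 64, resolution = f_s/N = 3000/64 = 375/8 Hz
Zero-padded DFT: N = 128, resolution = f_s/N = 3000/128 = 375/16 Hz
Zero-padding interpolates the spectrum (finer frequency grid)
but does NOT improve the true spectral resolution (ability to resolve close frequencies).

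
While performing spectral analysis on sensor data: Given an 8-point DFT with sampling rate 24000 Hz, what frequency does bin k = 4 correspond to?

The frequency of DFT bin k is: f_k = k * f_s / N
f_4 = 4 * 24000 / 8 = 12000 Hz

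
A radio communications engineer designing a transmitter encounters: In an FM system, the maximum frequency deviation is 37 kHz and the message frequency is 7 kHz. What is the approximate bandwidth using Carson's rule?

Carson's rule: BW = 2*(delta_f + f_m)
= 2*(37 + 7) kHz = 88 kHz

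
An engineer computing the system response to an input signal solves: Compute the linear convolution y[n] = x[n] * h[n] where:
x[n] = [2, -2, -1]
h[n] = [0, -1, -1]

y[n] = sum_k x[k]*h[n-k]. Output length = len(x) + len(h) - 1 = 3 + 3 - 1 = 5.
y[0] = 2*0 = 0
y[1] = -2*0 + 2*-1 = -2
y[2] = -1*0 + -2*-1 + 2*-1 = 0
y[3] = -1*-1 + -2*-1 = 3
y[4] = -1*-1 = 1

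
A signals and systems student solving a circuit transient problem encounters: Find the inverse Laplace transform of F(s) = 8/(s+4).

Standard pair: k/(s+a) <-> k*e^(-at)*u(t)
With k=8, a=4: f(t) = 8*e^(-4t)*u(t)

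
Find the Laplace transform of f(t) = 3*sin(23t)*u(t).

Standard pair: sin(wt)*u(t) <-> w/(s^2+w^2)
With w = 23: L{3*sin(23t)*u(t)} = 69/(s^2+529)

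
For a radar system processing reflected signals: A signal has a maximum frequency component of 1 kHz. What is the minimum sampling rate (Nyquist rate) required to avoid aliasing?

By the Nyquist-Shannon sampling theorem,
the minimum sampling rate (Nyquist rate) must be at least 2 * f_max.
Nyquist rate = 2 * 1 kHz = 2 kHz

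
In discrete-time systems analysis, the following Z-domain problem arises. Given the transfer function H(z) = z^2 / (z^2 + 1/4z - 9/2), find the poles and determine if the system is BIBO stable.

Poles are roots of the denominator: z^2 + 1/4z - 9/2 = 0.
Quadratic formula: z = [-(1/4) +/- sqrt((1/4)^2 - 4*(-9/2))] / 2
Discriminant = 1/16 + 18 = 289/16; sqrt = 17/4.
z = (-1/4 +/- 17/4) / 2 => z = 2 or z = -9/4.
|p1| = 2, |p2| = 9/4.
For BIBO stability, all poles must lie inside the unit circle (|p| < 1).
System is UNSTABLE since at least one |p| >= 1.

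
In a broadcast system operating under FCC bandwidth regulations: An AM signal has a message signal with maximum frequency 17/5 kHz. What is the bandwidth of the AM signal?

In AM (double-sideband), the bandwidth is twice the message frequency.
BW = 2 * f_m = 2 * 17/5 kHz = 34/5 kHz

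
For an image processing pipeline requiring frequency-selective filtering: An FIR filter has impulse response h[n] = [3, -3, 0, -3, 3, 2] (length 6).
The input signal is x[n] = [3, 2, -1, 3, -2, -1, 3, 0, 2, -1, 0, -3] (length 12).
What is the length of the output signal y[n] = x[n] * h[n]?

For linear convolution, the output length is:
len(y) = len(x) + len(h) - 1 = 12 + 6 - 1 = 17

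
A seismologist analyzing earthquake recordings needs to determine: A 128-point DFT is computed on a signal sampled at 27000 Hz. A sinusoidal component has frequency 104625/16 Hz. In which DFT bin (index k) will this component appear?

DFT frequency resolution = f_s/N = 27000/128 = 3375/16 Hz
Bin index k = f_signal / resolution = 104625/16 / 3375/16 = 31
The signal frequency 104625/16 Hz falls in DFT bin k = 31.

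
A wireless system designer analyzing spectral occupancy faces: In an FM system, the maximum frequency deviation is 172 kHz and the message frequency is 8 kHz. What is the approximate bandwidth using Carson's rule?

Carson's rule: BW = 2*(delta_f + f_m)
= 2*(172 + 8) kHz = 360 kHz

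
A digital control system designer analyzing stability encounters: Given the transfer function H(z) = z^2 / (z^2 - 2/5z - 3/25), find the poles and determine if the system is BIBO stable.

Poles are roots of the denominator: z^2 - 2/5z - 3/25 = 0.
Quadratic formula: z = [-(-2/5) +/- sqrt((-2/5)^2 - 4*(-3/25))] / 2
Discriminant = 4/25 + 12/25 = 16/25; sqrt = 4/5.
z = (2/5 +/- 4/5) / 2 => z = 3/5 or z = -1/5.
|p1| = 1/5, |p2| = 3/5.
For BIBO stability, all poles must lie inside the unit circle (|p| < 1).
System is STABLE since both |p| < 1.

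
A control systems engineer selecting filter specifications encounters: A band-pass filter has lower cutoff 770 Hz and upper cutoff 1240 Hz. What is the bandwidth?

Bandwidth = f_high - f_low
= 1240 Hz - 770 Hz = 470 Hz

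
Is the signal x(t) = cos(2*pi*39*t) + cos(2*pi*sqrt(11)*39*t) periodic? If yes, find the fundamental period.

f1 = 39 Hz, f2 = 39*sqrt(11) Hz
Ratio f2/f1 = sqrt(11), which is irrational.
Since the frequency ratio is irrational, no common period exists.
The signal is not periodic.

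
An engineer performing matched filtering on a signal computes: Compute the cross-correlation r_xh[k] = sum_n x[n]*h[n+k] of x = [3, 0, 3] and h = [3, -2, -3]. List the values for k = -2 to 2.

Both sequences indexed from 0 and zero outside their support.
Lags with overlap: k = -2 to 2.
  r_xh[-2] = x[2]*h[0] = 9
  r_xh[-1] = x[1]*h[0] + x[2]*h[1] = -6
  r_xh[0] = x[0]*h[0] + x[1]*h[1] + x[2]*h[2] = 0
  r_xh[1] = x[0]*h[1] + x[1]*h[2] = -6
  r_xh[2] = x[0]*h[2] = -9
r_xh = [9, -6, 0, -6, -9] (for k = -2, ..., 2)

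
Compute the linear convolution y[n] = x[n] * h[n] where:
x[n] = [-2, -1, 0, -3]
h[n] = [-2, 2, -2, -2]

y[n] = sum_k x[k]*h[n-k]. Output length = len(x) + len(h) - 1 = 4 + 4 - 1 = 7.
y[0] = -2*-2 = 4
y[1] = -1*-2 + -2*2 = -2
y[2] = 0*-2 + -1*2 + -2*-2 = 2
y[3] = -3*-2 + 0*2 + -1*-2 + -2*-2 = 12
y[4] = -3*2 + 0*-2 + -1*-2 = -4
y[5] = -3*-2 + 0*-2 = 6
y[6] = -3*-2 = 6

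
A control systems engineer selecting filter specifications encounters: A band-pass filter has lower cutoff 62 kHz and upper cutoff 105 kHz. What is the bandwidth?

Bandwidth = f_high - f_low
= 105 kHz - 62 kHz = 43 kHz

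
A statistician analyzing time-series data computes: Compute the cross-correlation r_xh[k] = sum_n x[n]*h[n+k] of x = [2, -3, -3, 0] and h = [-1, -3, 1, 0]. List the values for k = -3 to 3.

Both sequences indexed from 0 and zero outside their support.
Lags with overlap: k = -3 to 3.
  r_xh[-3] = x[3]*h[0] = 0
  r_xh[-2] = x[2]*h[0] + x[3]*h[1] = 3
  r_xh[-1] = x[1]*h[0] + x[2]*h[1] + x[3]*h[2] = 12
  r_xh[0] = x[0]*h[0] + x[1]*h[1] + x[2]*h[2] + x[3]*h[3] = 4
  r_xh[1] = x[0]*h[1] + x[1]*h[2] + x[2]*h[3] = -9
  r_xh[2] = x[0]*h[2] + x[1]*h[3] = 2
  r_xh[3] = x[0]*h[3] = 0
r_xh = [0, 3, 12, 4, -9, 2, 0] (for k = -3, ..., 3)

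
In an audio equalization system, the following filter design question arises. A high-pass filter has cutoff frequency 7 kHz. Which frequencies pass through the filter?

A high-pass filter passes all frequencies above the cutoff frequency 7 kHz and attenuates lower frequencies.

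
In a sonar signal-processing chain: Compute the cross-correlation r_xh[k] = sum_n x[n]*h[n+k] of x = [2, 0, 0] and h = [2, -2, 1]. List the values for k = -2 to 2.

Both sequences indexed from 0 and zero outside their support.
Lags with overlap: k = -2 to 2.
  r_xh[-2] = x[2]*h[0] = 0
  r_xh[-1] = x[1]*h[0] + x[2]*h[1] = 0
  r_xh[0] = x[0]*h[0] + x[1]*h[1] + x[2]*h[2] = 4
  r_xh[1] = x[0]*h[1] + x[1]*h[2] = -4
  r_xh[2] = x[0]*h[2] = 2
r_xh = [0, 0, 4, -4, 2] (for k = -2, ..., 2)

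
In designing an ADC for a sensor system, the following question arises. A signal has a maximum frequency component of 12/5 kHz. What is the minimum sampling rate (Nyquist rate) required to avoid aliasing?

By the Nyquist-Shannon sampling theorem,
the minimum sampling rate (Nyquist rate) must be at least 2 * f_max.
Nyquist rate = 2 * 12/5 kHz = 24/5 kHz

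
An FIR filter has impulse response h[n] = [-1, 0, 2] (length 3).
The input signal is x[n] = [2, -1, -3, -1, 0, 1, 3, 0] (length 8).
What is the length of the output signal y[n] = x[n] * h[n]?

For linear convolution, the output length is:
len(y) = len(x) + len(h) - 1 = 8 + 3 - 1 = 10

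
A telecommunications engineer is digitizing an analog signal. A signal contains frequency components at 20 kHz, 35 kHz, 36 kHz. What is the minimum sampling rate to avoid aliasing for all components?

The highest frequency component is f_max = 36 kHz.
Nyquist rate = 2 * f_max = 2 * 36 kHz = 72 kHz.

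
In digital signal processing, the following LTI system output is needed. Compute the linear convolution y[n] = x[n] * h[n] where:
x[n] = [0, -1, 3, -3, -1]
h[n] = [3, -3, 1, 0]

y[n] = sum_k x[k]*h[n-k]. Output length = len(x) + len(h) - 1 = 5 + 4 - 1 = 8.
y[0] = 0*3 = 0
y[1] = -1*3 + 0*-3 = -3
y[2] = 3*3 + -1*-3 + 0*1 = 12
y[3] = -3*3 + 3*-3 + -1*1 + 0*0 = -19
y[4] = -1*3 + -3*-3 + 3*1 + -1*0 = 9
y[5] = -1*-3 + -3*1 + 3*0 = 0
y[6] = -1*1 + -3*0 = -1
y[7] = -1*0 = 0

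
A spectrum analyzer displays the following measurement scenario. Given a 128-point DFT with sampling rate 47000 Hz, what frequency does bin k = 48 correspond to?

The frequency of DFT bin k is: f_k = k * f_s / N
f_48 = 48 * 47000 / 128 = 17625 Hz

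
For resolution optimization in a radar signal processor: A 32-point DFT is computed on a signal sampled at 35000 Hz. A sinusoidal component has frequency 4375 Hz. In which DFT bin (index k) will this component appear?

DFT frequency resolution = f_s/N = 35000/32 = 4375/4 Hz
Bin index k = f_signal / resolution = 4375 / 4375/4 = 4
The signal frequency 4375 Hz falls in DFT bin k = 4.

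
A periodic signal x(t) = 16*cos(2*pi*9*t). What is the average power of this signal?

Average power of A*cos(wt) is A^2/2.
P = 16^2 / 2 = 256/2 = 128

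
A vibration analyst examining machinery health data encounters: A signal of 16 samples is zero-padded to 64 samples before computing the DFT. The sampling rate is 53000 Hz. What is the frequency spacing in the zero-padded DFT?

Original DFT: N = 16, resolution = f_s/N = 53000/16 = 6625/2 Hz
Zero-padded DFT: N = 64, resolution = f_s/N = 53000/64 = 6625/8 Hz
Zero-padding interpolates the spectrum (finer frequency grid)
but does NOT improve the true spectral resolution (ability to resolve close frequencies).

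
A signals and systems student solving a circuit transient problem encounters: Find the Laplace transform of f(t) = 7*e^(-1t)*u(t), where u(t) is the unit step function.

Standard Laplace transform pair:
e^(-at)*u(t) <-> 1/(s+a)
With a = 1: L{7*e^(-1t)*u(t)} = 7/(s+1), ROC: Re(s) > -1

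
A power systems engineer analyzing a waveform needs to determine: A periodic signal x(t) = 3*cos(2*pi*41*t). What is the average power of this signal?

Average power of A*cos(wt) is A^2/2.
P = 3^2 / 2 = 9/2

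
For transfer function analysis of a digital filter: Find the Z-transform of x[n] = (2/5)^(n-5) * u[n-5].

Time-shifting property: if X(z) = Z{x[n]}, then Z{x[n-d]} = z^(-d) * X(z)
X(z) = z/(z - 2/5) for x[n] = (2/5)^n * u[n]
Z{x[n-5]} = z^(-5) * z/(z - 2/5) = z^(-4)/(z - 2/5)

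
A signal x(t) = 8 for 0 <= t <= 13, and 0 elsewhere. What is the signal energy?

Energy = integral of |x(t)|^2 dt over the signal duration
= 8^2 * 13 = 64 * 13 = 832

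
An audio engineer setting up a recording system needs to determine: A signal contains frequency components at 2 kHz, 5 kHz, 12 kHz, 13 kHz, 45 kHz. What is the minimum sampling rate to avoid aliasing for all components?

The highest frequency component is f_max = 45 kHz.
Nyquist rate = 2 * f_max = 2 * 45 kHz = 90 kHz.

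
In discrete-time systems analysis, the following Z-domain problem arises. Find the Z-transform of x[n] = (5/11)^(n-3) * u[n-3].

Time-shifting property: if X(z) = Z{x[n]}, then Z{x[n-d]} = z^(-d) * X(z)
X(z) = z/(z - 5/11) for x[n] = (5/11)^n * u[n]
Z{x[n-3]} = z^(-3) * z/(z - 5/11) = z^(-2)/(z - 5/11)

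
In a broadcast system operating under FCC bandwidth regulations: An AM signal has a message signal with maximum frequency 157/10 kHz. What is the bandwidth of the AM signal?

In AM (double-sideband), the bandwidth is twice the message frequency.
BW = 2 * f_m = 2 * 157/10 kHz = 157/5 kHz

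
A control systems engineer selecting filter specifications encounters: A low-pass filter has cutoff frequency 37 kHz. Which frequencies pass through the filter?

A low-pass filter passes all frequencies below the cutoff frequency 37 kHz and attenuates higher frequencies.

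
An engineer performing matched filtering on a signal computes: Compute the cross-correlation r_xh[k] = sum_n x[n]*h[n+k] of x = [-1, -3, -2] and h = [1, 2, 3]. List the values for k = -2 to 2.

Both sequences indexed from 0 and zero outside their support.
Lags with overlap: k = -2 to 2.
  r_xh[-2] = x[2]*h[0] = -2
  r_xh[-1] = x[1]*h[0] + x[2]*h[1] = -7
  r_xh[0] = x[0]*h[0] + x[1]*h[1] + x[2]*h[2] = -13
  r_xh[1] = x[0]*h[1] + x[1]*h[2] = -11
  r_xh[2] = x[0]*h[2] = -3
r_xh = [-2, -7, -13, -11, -3] (for k = -2, ..., 2)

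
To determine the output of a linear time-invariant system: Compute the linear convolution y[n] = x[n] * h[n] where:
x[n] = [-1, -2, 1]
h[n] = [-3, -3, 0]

y[n] = sum_k x[k]*h[n-k]. Output length = len(x) + len(h) - 1 = 3 + 3 - 1 = 5.
y[0] = -1*-3 = 3
y[1] = -2*-3 + -1*-3 = 9
y[2] = 1*-3 + -2*-3 + -1*0 = 3
y[3] = 1*-3 + -2*0 = -3
y[4] = 1*0 = 0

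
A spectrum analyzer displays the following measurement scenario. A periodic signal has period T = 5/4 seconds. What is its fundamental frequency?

The fundamental frequency is the reciprocal of the period.
f = 1/T = 1/(5/4) = 4/5 Hz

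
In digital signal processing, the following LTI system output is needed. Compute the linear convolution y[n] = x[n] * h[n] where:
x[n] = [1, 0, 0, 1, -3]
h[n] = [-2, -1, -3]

y[n] = sum_k x[k]*h[n-k]. Output length = len(x) + len(h) - 1 = 5 + 3 - 1 = 7.
y[0] = 1*-2 = -2
y[1] = 0*-2 + 1*-1 = -1
y[2] = 0*-2 + 0*-1 + 1*-3 = -3
y[3] = 1*-2 + 0*-1 + 0*-3 = -2
y[4] = -3*-2 + 1*-1 + 0*-3 = 5
y[5] = -3*-1 + 1*-3 = 0
y[6] = -3*-3 = 9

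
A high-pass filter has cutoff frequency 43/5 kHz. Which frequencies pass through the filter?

A high-pass filter passes all frequencies above the cutoff frequency 43/5 kHz and attenuates lower frequencies.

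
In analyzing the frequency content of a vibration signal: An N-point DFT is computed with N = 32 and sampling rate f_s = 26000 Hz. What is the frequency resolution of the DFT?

DFT frequency resolution = f_s / N
= 26000 / 32 = 1625/2 Hz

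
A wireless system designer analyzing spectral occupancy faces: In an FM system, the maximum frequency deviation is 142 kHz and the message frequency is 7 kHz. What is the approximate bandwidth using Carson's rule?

Carson's rule: BW = 2*(delta_f + f_m)
= 2*(142 + 7) kHz = 298 kHz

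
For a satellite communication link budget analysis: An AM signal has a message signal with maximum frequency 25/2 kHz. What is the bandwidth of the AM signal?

In AM (double-sideband), the bandwidth is twice the message frequency.
BW = 2 * f_m = 2 * 25/2 kHz = 25 kHz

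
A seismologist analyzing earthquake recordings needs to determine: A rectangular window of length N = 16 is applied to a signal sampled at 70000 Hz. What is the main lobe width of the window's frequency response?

For a rectangular window of length N,
the main lobe width in frequency is 2*f_s/N.
= 2*70000/16 = 8750 Hz
This determines the minimum frequency separation for resolving two sinusoids.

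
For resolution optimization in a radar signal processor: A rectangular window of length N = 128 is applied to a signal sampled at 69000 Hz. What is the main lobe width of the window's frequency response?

For a rectangular window of length N,
the main lobe width in frequency is 2*f_s/N.
= 2*69000/128 = 8625/8 Hz
This determines the minimum frequency separation for resolving two sinusoids.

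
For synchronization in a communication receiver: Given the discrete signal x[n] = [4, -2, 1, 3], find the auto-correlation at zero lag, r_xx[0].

The auto-correlation at zero lag r_xx[0] equals the signal energy.
r_xx[0] = sum of x[n]^2 = 4^2 + (-2)^2 + 1^2 + 3^2
= 16 + 4 + 1 + 9 = 30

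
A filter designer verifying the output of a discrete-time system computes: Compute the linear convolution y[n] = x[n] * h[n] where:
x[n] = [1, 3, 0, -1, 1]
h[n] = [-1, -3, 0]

y[n] = sum_k x[k]*h[n-k]. Output length = len(x) + len(h) - 1 = 5 + 3 - 1 = 7.
y[0] = 1*-1 = -1
y[1] = 3*-1 + 1*-3 = -6
y[2] = 0*-1 + 3*-3 + 1*0 = -9
y[3] = -1*-1 + 0*-3 + 3*0 = 1
y[4] = 1*-1 + -1*-3 + 0*0 = 2
y[5] = 1*-3 + -1*0 = -3
y[6] = 1*0 = 0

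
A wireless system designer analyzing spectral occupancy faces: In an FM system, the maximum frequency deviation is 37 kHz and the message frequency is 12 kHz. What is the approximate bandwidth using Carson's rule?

Carson's rule: BW = 2*(delta_f + f_m)
= 2*(37 + 12) kHz = 98 kHz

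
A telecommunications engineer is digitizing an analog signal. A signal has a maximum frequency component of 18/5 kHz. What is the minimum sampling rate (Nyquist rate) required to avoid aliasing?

By the Nyquist-Shannon sampling theorem,
the minimum sampling rate (Nyquist rate) must be at least 2 * f_max.
Nyquist rate = 2 * 18/5 kHz = 36/5 kHz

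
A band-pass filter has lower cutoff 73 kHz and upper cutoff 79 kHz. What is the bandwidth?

Bandwidth = f_high - f_low
= 79 kHz - 73 kHz = 6 kHz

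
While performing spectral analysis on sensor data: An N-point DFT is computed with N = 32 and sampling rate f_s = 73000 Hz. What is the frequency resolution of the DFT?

DFT frequency resolution = f_s / N
= 73000 / 32 = 9125/4 Hz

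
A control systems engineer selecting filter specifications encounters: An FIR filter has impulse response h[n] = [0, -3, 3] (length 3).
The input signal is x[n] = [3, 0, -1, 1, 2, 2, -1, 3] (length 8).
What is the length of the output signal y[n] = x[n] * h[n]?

For linear convolution, the output length is:
len(y) = len(x) + len(h) - 1 = 8 + 3 - 1 = 10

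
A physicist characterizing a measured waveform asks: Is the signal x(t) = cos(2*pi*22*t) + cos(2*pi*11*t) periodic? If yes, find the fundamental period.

f1 = 22 Hz, f2 = 11 Hz
Period T1 = 1/22, T2 = 1/11
Ratio T1/T2 = 11/22, which is rational.
The signal is periodic with fundamental period T = 1/GCD(22,11) = 1/11 s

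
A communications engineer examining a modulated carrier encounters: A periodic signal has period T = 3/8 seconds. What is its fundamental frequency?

The fundamental frequency is the reciprocal of the period.
f = 1/T = 1/(3/8) = 8/3 Hz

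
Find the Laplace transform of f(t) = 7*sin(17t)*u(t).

Standard pair: sin(wt)*u(t) <-> w/(s^2+w^2)
With w = 17: L{7*sin(17t)*u(t)} = 119/(s^2+289)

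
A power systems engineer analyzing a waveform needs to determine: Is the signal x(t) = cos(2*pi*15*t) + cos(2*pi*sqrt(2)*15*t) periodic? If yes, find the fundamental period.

f1 = 15 Hz, f2 = 15*sqrt(2) Hz
Ratio f2/f1 = sqrt(2), which is irrational.
Since the frequency ratio is irrational, no common period exists.
The signal is not periodic.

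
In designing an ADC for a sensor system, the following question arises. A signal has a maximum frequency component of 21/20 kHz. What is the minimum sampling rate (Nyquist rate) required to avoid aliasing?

By the Nyquist-Shannon sampling theorem,
the minimum sampling rate (Nyquist rate) must be at least 2 * f_max.
Nyquist rate = 2 * 21/20 kHz = 21/10 kHz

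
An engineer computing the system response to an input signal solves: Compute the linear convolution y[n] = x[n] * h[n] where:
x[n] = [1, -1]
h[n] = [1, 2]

y[n] = sum_k x[k]*h[n-k]. Output length = len(x) + len(h) - 1 = 2 + 2 - 1 = 3.
y[0] = 1*1 = 1
y[1] = -1*1 + 1*2 = 1
y[2] = -1*2 = -2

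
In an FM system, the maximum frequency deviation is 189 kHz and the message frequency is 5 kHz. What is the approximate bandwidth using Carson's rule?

Carson's rule: BW = 2*(delta_f + f_m)
= 2*(189 + 5) kHz = 388 kHz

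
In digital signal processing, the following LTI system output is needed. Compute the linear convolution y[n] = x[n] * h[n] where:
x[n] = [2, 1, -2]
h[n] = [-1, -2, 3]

y[n] = sum_k x[k]*h[n-k]. Output length = len(x) + len(h) - 1 = 3 + 3 - 1 = 5.
y[0] = 2*-1 = -2
y[1] = 1*-1 + 2*-2 = -5
y[2] = -2*-1 + 1*-2 + 2*3 = 6
y[3] = -2*-2 + 1*3 = 7
y[4] = -2*3 = -6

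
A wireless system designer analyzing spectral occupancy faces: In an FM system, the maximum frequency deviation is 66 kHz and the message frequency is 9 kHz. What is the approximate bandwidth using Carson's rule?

Carson's rule: BW = 2*(delta_f + f_m)
= 2*(66 + 9) kHz = 150 kHz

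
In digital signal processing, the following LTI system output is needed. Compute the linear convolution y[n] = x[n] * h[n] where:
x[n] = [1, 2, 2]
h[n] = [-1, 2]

y[n] = sum_k x[k]*h[n-k]. Output length = len(x) + len(h) - 1 = 3 + 2 - 1 = 4.
y[0] = 1*-1 = -1
y[1] = 2*-1 + 1*2 = 0
y[2] = 2*-1 + 2*2 = 2
y[3] = 2*2 = 4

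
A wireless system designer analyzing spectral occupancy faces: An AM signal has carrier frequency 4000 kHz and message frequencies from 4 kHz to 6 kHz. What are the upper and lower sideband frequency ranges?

Upper sideband (USB) = fc + [fm_low, fm_high] = 4000 + [4, 6] = [4004, 4006] kHz
Lower sideband (LSB) = fc - [fm_high, fm_low] = 4000 - [6, 4] = [3994, 3996] kHz
Total occupied spectrum: 3994 kHz to 4006 kHz (plus carrier at 4000 kHz)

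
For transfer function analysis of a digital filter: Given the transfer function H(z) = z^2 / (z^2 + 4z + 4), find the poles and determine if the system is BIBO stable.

Poles are roots of the denominator: z^2 + 4z + 4 = 0.
Quadratic formula: z = [-(4) +/- sqrt((4)^2 - 4*(4))] / 2
Discriminant = 16 - 16 = 0; sqrt = 0.
z = (-4 +/- 0) / 2 = -2 (repeated root).
|p1| = 2, |p2| = 2.
For BIBO stability, all poles must lie inside the unit circle (|p| < 1).
System is UNSTABLE since at least one |p| >= 1.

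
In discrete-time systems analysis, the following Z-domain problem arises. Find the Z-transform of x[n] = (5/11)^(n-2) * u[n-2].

Time-shifting property: if X(z) = Z{x[n]}, then Z{x[n-d]} = z^(-d) * X(z)
X(z) = z/(z - 5/11) for x[n] = (5/11)^n * u[n]
Z{x[n-2]} = z^(-2) * z/(z - 5/11) = z^(-1)/(z - 5/11)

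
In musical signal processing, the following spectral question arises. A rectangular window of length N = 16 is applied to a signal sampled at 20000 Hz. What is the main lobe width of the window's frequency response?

For a rectangular window of length N,
the main lobe width in frequency is 2*f_s/N.
= 2*20000/16 = 2500 Hz
This determines the minimum frequency separation for resolving two sinusoids.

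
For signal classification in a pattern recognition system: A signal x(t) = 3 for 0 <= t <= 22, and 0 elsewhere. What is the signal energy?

Energy = integral of |x(t)|^2 dt over the signal duration
= 3^2 * 22 = 9 * 22 = 198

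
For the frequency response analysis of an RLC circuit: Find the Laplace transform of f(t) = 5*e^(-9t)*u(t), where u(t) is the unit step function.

Standard Laplace transform pair:
e^(-at)*u(t) <-> 1/(s+a)
With a = 9: L{5*e^(-9t)*u(t)} = 5/(s+9), ROC: Re(s) > -9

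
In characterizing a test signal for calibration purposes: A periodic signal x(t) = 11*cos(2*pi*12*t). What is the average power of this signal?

Average power of A*cos(wt) is A^2/2.
P = 11^2 / 2 = 121/2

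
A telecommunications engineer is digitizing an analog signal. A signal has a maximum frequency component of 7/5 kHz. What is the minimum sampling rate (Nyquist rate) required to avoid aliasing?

By the Nyquist-Shannon sampling theorem,
the minimum sampling rate (Nyquist rate) must be at least 2 * f_max.
Nyquist rate = 2 * 7/5 kHz = 14/5 kHz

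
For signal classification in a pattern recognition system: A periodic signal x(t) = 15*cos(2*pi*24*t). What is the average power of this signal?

Average power of A*cos(wt) is A^2/2.
P = 15^2 / 2 = 225/2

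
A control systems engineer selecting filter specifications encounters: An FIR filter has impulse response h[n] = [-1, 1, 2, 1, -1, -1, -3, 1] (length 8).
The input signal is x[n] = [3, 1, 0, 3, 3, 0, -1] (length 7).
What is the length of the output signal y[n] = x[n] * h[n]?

For linear convolution, the output length is:
len(y) = len(x) + len(h) - 1 = 7 + 8 - 1 = 14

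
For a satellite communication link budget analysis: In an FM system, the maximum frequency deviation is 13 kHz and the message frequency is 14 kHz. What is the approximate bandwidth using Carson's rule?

Carson's rule: BW = 2*(delta_f + f_m)
= 2*(13 + 14) kHz = 54 kHz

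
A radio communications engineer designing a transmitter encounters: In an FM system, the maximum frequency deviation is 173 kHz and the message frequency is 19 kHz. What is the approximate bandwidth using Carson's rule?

Carson's rule: BW = 2*(delta_f + f_m)
= 2*(173 + 19) kHz = 384 kHz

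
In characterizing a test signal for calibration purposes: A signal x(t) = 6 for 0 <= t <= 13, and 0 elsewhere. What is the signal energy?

Energy = integral of |x(t)|^2 dt over the signal duration
= 6^2 * 13 = 36 * 13 = 468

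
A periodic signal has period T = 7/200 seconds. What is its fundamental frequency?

The fundamental frequency is the reciprocal of the period.
f = 1/T = 1/(7/200) = 200/7 Hz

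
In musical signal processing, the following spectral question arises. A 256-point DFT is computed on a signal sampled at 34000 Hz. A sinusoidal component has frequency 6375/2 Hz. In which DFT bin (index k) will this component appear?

DFT frequency resolution = f_s/N = 34000/256 = 2125/16 Hz
Bin index k = f_signal / resolution = 6375/2 / 2125/16 = 24
The signal frequency 6375/2 Hz falls in DFT bin k = 24.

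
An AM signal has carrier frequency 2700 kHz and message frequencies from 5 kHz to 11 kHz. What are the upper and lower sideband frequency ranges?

Upper sideband (USB) = fc + [fm_low, fm_high] = 2700 + [5, 11] = [2705, 2711] kHz
Lower sideband (LSB) = fc - [fm_high, fm_low] = 2700 - [11, 5] = [2689, 2695] kHz
Total occupied spectrum: 2689 kHz to 2711 kHz (plus carrier at 2700 kHz)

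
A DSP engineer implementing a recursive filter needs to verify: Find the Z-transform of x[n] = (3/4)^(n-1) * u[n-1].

Time-shifting property: if X(z) = Z{x[n]}, then Z{x[n-d]} = z^(-d) * X(z)
X(z) = z/(z - 3/4) for x[n] = (3/4)^n * u[n]
Z{x[n-1]} = z^(-1) * z/(z - 3/4) = 1/(z - 3/4)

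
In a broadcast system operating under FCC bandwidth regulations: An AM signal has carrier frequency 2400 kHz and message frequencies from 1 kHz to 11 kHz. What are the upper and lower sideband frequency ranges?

Upper sideband (USB) = fc + [fm_low, fm_high] = 2400 + [1, 11] = [2401, 2411] kHz
Lower sideband (LSB) = fc - [fm_high, fm_low] = 2400 - [11, 1] = [2389, 2399] kHz
Total occupied spectrum: 2389 kHz to 2411 kHz (plus carrier at 2400 kHz)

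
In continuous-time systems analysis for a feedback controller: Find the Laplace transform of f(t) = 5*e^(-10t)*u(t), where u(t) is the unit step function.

Standard Laplace transform pair:
e^(-at)*u(t) <-> 1/(s+a)
With a = 10: L{5*e^(-10t)*u(t)} = 5/(s+10), ROC: Re(s) > -10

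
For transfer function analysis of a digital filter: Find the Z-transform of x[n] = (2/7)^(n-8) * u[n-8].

Time-shifting property: if X(z) = Z{x[n]}, then Z{x[n-d]} = z^(-d) * X(z)
X(z) = z/(z - 2/7) for x[n] = (2/7)^n * u[n]
Z{x[n-8]} = z^(-8) * z/(z - 2/7) = z^(-7)/(z - 2/7)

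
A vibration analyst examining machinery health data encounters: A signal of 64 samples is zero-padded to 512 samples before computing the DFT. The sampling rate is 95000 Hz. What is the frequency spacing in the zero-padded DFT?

Original DFT: N = 64, resolution = f_s/N = 95000/64 = 11875/8 Hz
Zero-padded DFT: N = 512, resolution = f_s/N = 95000/512 = 11875/64 Hz
Zero-padding interpolates the spectrum (finer frequency grid)
but does NOT improve the true spectral resolution (ability to resolve close frequencies).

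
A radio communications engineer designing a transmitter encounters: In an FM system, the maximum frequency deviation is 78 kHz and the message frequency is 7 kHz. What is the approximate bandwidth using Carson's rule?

Carson's rule: BW = 2*(delta_f + f_m)
= 2*(78 + 7) kHz = 170 kHz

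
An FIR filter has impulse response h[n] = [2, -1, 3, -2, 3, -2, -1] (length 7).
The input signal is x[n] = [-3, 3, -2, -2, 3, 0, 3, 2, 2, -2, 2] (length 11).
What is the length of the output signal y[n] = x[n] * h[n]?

For linear convolution, the output length is:
len(y) = len(x) + len(h) - 1 = 11 + 7 - 1 = 17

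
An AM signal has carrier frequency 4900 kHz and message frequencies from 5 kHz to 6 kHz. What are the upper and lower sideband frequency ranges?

Upper sideband (USB) = fc + [fm_low, fm_high] = 4900 + [5, 6] = [4905, 4906] kHz
Lower sideband (LSB) = fc - [fm_high, fm_low] = 4900 - [6, 5] = [4894, 4895] kHz
Total occupied spectrum: 4894 kHz to 4906 kHz (plus carrier at 4900 kHz)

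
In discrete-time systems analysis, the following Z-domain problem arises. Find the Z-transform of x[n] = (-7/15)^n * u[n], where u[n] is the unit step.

The Z-transform of a^n * u[n] is z/(z-a) for |z| > |a|.
Here a = -7/15, so X(z) = z/(z - (-7/15)) = 15z/(15z + 7)
ROC: |z| > 7/15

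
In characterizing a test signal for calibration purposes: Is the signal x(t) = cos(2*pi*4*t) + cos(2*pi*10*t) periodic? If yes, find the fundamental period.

f1 = 4 Hz, f2 = 10 Hz
Period T1 = 1/4, T2 = 1/10
Ratio T1/T2 = 10/4, which is rational.
The signal is periodic with fundamental period T = 1/GCD(4,10) = 1/2 s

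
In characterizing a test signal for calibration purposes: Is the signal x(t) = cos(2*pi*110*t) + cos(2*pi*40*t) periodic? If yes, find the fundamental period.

f1 = 110 Hz, f2 = 40 Hz
Period T1 = 1/110, T2 = 1/40
Ratio T1/T2 = 40/110, which is rational.
The signal is periodic with fundamental period T = 1/GCD(110,40) = 1/10 s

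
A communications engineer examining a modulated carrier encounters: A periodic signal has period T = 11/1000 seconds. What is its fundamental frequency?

The fundamental frequency is the reciprocal of the period.
f = 1/T = 1/(11/1000) = 1000/11 Hz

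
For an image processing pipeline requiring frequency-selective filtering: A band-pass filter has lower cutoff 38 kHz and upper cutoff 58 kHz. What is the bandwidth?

Bandwidth = f_high - f_low
= 58 kHz - 38 kHz = 20 kHz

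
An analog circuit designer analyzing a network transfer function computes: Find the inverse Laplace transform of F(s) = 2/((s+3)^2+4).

Standard pair: w/((s+a)^2+w^2) <-> e^(-at)*sin(wt)*u(t)
With a=3, w=2: f(t) = e^(-3t)*sin(2t)*u(t)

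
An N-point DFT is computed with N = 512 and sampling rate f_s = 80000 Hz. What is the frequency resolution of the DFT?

DFT frequency resolution = f_s / N
= 80000 / 512 = 625/4 Hz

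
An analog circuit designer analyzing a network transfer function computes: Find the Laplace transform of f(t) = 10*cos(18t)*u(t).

Standard pair: cos(wt)*u(t) <-> s/(s^2+w^2)
With w = 18: L{10*cos(18t)*u(t)} = 10s/(s^2+324)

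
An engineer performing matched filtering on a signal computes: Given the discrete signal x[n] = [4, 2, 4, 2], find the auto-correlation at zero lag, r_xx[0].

The auto-correlation at zero lag r_xx[0] equals the signal energy.
r_xx[0] = sum of x[n]^2 = 4^2 + 2^2 + 4^2 + 2^2
= 16 + 4 + 16 + 4 = 40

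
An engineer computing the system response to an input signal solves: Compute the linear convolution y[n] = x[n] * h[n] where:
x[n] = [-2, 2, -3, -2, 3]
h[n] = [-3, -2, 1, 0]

y[n] = sum_k x[k]*h[n-k]. Output length = len(x) + len(h) - 1 = 5 + 4 - 1 = 8.
y[0] = -2*-3 = 6
y[1] = 2*-3 + -2*-2 = -2
y[2] = -3*-3 + 2*-2 + -2*1 = 3
y[3] = -2*-3 + -3*-2 + 2*1 + -2*0 = 14
y[4] = 3*-3 + -2*-2 + -3*1 + 2*0 = -8
y[5] = 3*-2 + -2*1 + -3*0 = -8
y[6] = 3*1 + -2*0 = 3
y[7] = 3*0 = 0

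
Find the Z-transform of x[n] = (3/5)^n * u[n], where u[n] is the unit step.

The Z-transform of a^n * u[n] is z/(z-a) for |z| > |a|.
Here a = 3/5, so X(z) = z/(z - (3/5)) = 5z/(5z - 3)
ROC: |z| > 3/5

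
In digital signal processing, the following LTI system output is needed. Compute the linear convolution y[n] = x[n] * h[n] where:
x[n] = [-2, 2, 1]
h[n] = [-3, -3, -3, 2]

y[n] = sum_k x[k]*h[n-k]. Output length = len(x) + len(h) - 1 = 3 + 4 - 1 = 6.
y[0] = -2*-3 = 6
y[1] = 2*-3 + -2*-3 = 0
y[2] = 1*-3 + 2*-3 + -2*-3 = -3
y[3] = 1*-3 + 2*-3 + -2*2 = -13
y[4] = 1*-3 + 2*2 = 1
y[5] = 1*2 = 2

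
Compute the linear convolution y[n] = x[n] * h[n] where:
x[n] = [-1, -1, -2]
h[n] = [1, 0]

y[n] = sum_k x[k]*h[n-k]. Output length = len(x) + len(h) - 1 = 3 + 2 - 1 = 4.
y[0] = -1*1 = -1
y[1] = -1*1 + -1*0 = -1
y[2] = -2*1 + -1*0 = -2
y[3] = -2*0 = 0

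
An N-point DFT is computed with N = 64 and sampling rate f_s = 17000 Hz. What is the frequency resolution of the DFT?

DFT frequency resolution = f_s / N
= 17000 / 64 = 2125/8 Hz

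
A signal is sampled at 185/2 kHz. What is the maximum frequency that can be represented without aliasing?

The maximum frequency that can be represented without aliasing
is the Nyquist frequency: f_max = f_s / 2 = 185/2 kHz / 2 = 185/4 kHz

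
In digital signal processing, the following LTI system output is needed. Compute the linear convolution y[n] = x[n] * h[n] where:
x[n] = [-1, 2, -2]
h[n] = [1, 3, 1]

y[n] = sum_k x[k]*h[n-k]. Output length = len(x) + len(h) - 1 = 3 + 3 - 1 = 5.
y[0] = -1*1 = -1
y[1] = 2*1 + -1*3 = -1
y[2] = -2*1 + 2*3 + -1*1 = 3
y[3] = -2*3 + 2*1 = -4
y[4] = -2*1 = -2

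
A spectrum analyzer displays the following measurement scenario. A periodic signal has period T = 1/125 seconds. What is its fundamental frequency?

The fundamental frequency is the reciprocal of the period.
f = 1/T = 1/(1/125) = 125 Hz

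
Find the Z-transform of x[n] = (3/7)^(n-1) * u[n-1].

Time-shifting property: if X(z) = Z{x[n]}, then Z{x[n-d]} = z^(-d) * X(z)
X(z) = z/(z - 3/7) for x[n] = (3/7)^n * u[n]
Z{x[n-1]} = z^(-1) * z/(z - 3/7) = 1/(z - 3/7)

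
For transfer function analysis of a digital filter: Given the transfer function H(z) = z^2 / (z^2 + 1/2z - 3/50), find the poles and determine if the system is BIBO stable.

Poles are roots of the denominator: z^2 + 1/2z - 3/50 = 0.
Quadratic formula: z = [-(1/2) +/- sqrt((1/2)^2 - 4*(-3/50))] / 2
Discriminant = 1/4 + 6/25 = 49/100; sqrt = 7/10.
z = (-1/2 +/- 7/10) / 2 => z = 1/10 or z = -3/5.
|p1| = 1/10, |p2| = 3/5.
For BIBO stability, all poles must lie inside the unit circle (|p| < 1).
System is STABLE since both |p| < 1.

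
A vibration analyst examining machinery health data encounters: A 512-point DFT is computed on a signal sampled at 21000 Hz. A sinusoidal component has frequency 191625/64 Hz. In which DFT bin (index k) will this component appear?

DFT frequency resolution = f_s/N = 21000/512 = 2625/64 Hz
Bin index k = f_signal / resolution = 191625/64 / 2625/64 = 73
The signal frequency 191625/64 Hz falls in DFT bin k = 73.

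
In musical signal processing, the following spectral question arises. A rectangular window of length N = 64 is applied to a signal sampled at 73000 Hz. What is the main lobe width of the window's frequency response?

For a rectangular window of length N,
the main lobe width in frequency is 2*f_s/N.
= 2*73000/64 = 9125/4 Hz
This determines the minimum frequency separation for resolving two sinusoids.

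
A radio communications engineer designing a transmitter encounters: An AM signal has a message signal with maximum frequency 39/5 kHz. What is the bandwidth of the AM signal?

In AM (double-sideband), the bandwidth is twice the message frequency.
BW = 2 * f_m = 2 * 39/5 kHz = 78/5 kHz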